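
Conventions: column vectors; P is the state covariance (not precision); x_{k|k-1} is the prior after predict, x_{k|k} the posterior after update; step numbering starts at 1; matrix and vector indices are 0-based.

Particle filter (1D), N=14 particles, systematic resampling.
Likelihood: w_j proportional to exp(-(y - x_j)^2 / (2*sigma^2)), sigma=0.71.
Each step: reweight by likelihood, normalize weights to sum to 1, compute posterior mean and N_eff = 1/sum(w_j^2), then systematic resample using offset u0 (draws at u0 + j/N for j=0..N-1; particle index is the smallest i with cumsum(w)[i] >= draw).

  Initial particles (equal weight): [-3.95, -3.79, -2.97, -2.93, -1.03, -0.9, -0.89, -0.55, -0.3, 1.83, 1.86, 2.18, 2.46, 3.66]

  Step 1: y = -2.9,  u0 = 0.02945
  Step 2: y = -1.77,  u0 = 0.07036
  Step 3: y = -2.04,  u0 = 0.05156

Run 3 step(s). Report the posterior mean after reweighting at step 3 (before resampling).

post_mean = -2.9464

step 1: w=[0.1172, 0.1594, 0.3481, 0.3495, 0.0109, 0.0066, 0.0064, 0.0015, 0.0004, 0.0000, 0.0000, 0.0000, 0.0000, 0.0000]  mean=-3.1489  Neff=3.5376  idx=[0, 0, 1, 1, 2, 2, 2, 2, 2, 3, 3, 3, 3, 3]
step 2: w=[0.0035, 0.0035, 0.0068, 0.0068, 0.0934, 0.0934, 0.0934, 0.0934, 0.0934, 0.1025, 0.1025, 0.1025, 0.1025, 0.1025]  mean=-2.9675  Neff=10.3896  idx=[4, 5, 6, 6, 7, 8, 9, 9, 10, 11, 11, 12, 13, 13]
step 3: w=[0.0685, 0.0685, 0.0685, 0.0685, 0.0685, 0.0685, 0.0736, 0.0736, 0.0736, 0.0736, 0.0736, 0.0736, 0.0736, 0.0736]  mean=-2.9464  Neff=13.9823  idx=[0, 1, 2, 3, 4, 5, 6, 7, 8, 9, 10, 11, 12, 13]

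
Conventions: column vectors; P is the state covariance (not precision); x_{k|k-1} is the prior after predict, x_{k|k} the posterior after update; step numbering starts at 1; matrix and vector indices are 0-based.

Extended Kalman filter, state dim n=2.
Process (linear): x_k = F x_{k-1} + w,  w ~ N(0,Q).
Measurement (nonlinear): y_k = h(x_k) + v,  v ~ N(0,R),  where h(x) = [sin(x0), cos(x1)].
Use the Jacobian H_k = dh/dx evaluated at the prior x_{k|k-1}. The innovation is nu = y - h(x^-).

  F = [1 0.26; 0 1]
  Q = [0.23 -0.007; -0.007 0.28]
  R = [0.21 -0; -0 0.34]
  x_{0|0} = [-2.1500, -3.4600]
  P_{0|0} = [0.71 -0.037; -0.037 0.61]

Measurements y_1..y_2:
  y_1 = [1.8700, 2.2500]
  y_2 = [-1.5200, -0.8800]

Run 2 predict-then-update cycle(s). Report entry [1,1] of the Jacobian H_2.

H_jac[1,1] = -0.5679

step 1: x^-=[-3.0496, -3.4600]  P^-=[0.9620 0.1146; 0.1146 0.8900]  H_jac=[-0.9958 0.0000; 0.0000 -0.3131]  S=[1.1639 0.0357; 0.0357 0.4272]  K=[-0.8226 -0.0152; -0.0782 -0.6456]  nu=[1.9619, 3.1997]  x^+=[-4.7120, -5.6793]  P^+=[0.1735 0.0165; 0.0165 0.7012]
step 2: x^-=[-6.1886, -5.6793]  P^-=[0.4595 0.1918; 0.1918 0.9812]  H_jac=[0.9955 0.0000; 0.0000 -0.5679]  S=[0.6654 -0.1084; -0.1084 0.6564]  K=[0.6787 -0.0538; 0.1528 -0.8236]  nu=[-1.6144, -1.7031]  x^+=[-7.1926, -4.5232]  P^+=[0.1432 0.0322; 0.0322 0.4931]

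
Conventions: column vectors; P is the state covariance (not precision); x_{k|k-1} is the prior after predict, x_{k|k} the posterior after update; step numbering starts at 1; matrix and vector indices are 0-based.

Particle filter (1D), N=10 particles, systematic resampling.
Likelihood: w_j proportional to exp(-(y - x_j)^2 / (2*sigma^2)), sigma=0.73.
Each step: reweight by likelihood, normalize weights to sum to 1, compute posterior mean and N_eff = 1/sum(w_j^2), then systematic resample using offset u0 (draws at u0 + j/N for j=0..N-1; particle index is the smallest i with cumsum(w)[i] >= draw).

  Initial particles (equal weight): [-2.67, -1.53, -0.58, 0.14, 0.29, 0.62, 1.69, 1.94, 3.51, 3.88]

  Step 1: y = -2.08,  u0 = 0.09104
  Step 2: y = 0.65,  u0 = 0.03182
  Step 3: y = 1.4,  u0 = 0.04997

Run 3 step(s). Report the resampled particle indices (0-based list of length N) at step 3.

resampled_idx = [1, 2, 3, 4, 5, 5, 6, 7, 8, 9]

step 1: w=[0.4477, 0.4672, 0.0752, 0.0061, 0.0032, 0.0007, 0.0000, 0.0000, 0.0000, 0.0000]  mean=-1.9515  Neff=2.3562  idx=[0, 0, 0, 0, 1, 1, 1, 1, 1, 3]
step 2: w=[0.0000, 0.0000, 0.0000, 0.0000, 0.0138, 0.0138, 0.0138, 0.0138, 0.0138, 0.9311]  mean=0.0247  Neff=1.1523  idx=[6, 9, 9, 9, 9, 9, 9, 9, 9, 9]
step 3: w=[0.0002, 0.1111, 0.1111, 0.1111, 0.1111, 0.1111, 0.1111, 0.1111, 0.1111, 0.1111]  mean=0.1397  Neff=9.0028  idx=[1, 2, 3, 4, 5, 5, 6, 7, 8, 9]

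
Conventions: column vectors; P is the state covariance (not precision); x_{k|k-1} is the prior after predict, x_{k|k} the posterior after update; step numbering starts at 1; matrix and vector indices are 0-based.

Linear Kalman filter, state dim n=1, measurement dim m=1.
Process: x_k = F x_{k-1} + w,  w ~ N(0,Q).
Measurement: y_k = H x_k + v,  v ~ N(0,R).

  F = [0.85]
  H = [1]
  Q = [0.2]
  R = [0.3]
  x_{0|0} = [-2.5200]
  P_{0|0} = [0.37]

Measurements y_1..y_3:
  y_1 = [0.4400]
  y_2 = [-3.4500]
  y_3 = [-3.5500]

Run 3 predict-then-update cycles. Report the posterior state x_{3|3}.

step 1: x^-=[-2.1420]  P^-=[0.4673]  S=[0.7673]  K=[0.6090]  nu=[2.5820]  x^+=[-0.5695]  P^+=[0.1827]
step 2: x^-=[-0.4841]  P^-=[0.3320]  S=[0.6320]  K=[0.5253]  nu=[-2.9659]  x^+=[-2.0421]  P^+=[0.1576]
step 3: x^-=[-1.7358]  P^-=[0.3139]  S=[0.6139]  K=[0.5113]  nu=[-1.8142]  x^+=[-2.6634]  P^+=[0.1534]

x_post = [-2.6634]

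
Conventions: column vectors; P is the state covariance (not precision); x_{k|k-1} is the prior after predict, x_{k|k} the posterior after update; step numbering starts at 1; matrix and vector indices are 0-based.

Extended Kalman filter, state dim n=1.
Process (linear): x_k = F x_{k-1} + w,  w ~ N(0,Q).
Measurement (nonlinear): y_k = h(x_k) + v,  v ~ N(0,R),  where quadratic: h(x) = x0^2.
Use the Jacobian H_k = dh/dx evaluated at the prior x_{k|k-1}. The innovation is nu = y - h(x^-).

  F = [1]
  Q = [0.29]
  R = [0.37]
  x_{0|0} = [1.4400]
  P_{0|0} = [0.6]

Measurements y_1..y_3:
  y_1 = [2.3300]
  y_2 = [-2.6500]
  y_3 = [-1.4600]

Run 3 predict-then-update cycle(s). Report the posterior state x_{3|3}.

x_post = [-0.1041]

step 1: x^-=[1.4400]  P^-=[0.8900]  H_jac=[2.8800]  S=[7.7520]  K=[0.3306]  nu=[0.2564]  x^+=[1.5248]  P^+=[0.0425]
step 2: x^-=[1.5248]  P^-=[0.3325]  H_jac=[3.0496]  S=[3.4620]  K=[0.2929]  nu=[-4.9749]  x^+=[0.0678]  P^+=[0.0355]
step 3: x^-=[0.0678]  P^-=[0.3255]  H_jac=[0.1355]  S=[0.3760]  K=[0.1173]  nu=[-1.4646]  x^+=[-0.1041]  P^+=[0.3204]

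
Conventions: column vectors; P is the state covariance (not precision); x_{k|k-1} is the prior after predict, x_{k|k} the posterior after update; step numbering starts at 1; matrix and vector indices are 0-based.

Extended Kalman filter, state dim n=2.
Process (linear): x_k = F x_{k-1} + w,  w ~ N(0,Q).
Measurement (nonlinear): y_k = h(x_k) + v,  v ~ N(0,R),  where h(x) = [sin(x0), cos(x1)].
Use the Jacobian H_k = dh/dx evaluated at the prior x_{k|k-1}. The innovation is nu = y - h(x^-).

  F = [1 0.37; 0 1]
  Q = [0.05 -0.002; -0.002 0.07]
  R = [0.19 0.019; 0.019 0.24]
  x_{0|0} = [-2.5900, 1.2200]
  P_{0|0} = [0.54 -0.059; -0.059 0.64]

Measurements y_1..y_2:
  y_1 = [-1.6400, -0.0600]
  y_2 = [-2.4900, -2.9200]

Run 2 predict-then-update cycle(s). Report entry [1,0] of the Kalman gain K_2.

step 1: x^-=[-2.1386, 1.2200]  P^-=[0.6340 0.1758; 0.1758 0.7100]  H_jac=[-0.5378 0.0000; 0.0000 -0.9391]  S=[0.3733 0.1078; 0.1078 0.8662]  K=[-0.8901 -0.0798; -0.0321 -0.7658]  nu=[-0.7969, -0.4036]  x^+=[-1.3970, 1.5547]  P^+=[0.3173 0.0384; 0.0384 0.1964]
step 2: x^-=[-0.8218, 1.5547]  P^-=[0.4226 0.1091; 0.1091 0.2664]  H_jac=[0.6809 0.0000; 0.0000 -0.9999]  S=[0.3859 -0.0553; -0.0553 0.5063]  K=[0.7261 -0.1361; 0.1190 -0.5130]  nu=[-1.7576, -2.9361]  x^+=[-1.6983, 2.8520]  P^+=[0.1988 0.0189; 0.0189 0.1209]

K[1,0] = 0.1190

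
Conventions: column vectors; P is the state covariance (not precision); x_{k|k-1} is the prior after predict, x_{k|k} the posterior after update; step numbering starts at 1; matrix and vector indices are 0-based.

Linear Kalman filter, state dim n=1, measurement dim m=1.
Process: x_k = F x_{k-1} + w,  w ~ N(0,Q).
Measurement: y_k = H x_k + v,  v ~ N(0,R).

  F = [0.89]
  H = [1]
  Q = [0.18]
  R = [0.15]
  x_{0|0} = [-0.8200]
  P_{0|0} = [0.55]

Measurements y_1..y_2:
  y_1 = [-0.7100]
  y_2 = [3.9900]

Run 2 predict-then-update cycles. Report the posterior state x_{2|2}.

step 1: x^-=[-0.7298]  P^-=[0.6157]  S=[0.7657]  K=[0.8041]  nu=[0.0198]  x^+=[-0.7139]  P^+=[0.1206]
step 2: x^-=[-0.6354]  P^-=[0.2755]  S=[0.4255]  K=[0.6475]  nu=[4.6254]  x^+=[2.3596]  P^+=[0.0971]

x_post = [2.3596]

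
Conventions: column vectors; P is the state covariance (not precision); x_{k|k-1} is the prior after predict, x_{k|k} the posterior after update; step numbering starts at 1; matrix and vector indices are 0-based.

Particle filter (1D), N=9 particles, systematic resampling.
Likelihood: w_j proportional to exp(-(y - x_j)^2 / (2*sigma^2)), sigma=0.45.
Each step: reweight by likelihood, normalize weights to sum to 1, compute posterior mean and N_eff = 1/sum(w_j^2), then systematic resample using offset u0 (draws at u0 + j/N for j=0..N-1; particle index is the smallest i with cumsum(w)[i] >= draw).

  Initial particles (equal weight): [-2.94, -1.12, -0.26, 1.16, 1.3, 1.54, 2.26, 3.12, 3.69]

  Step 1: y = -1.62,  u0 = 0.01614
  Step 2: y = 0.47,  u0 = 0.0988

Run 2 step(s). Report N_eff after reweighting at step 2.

N_eff = 8.0000

step 1: w=[0.0240, 0.9575, 0.0184, 0.0000, 0.0000, 0.0000, 0.0000, 0.0000, 0.0000]  mean=-1.1479  Neff=1.0896  idx=[0, 1, 1, 1, 1, 1, 1, 1, 1]
step 2: w=[0.0000, 0.1250, 0.1250, 0.1250, 0.1250, 0.1250, 0.1250, 0.1250, 0.1250]  mean=-1.1200  Neff=8.0000  idx=[1, 2, 3, 4, 5, 6, 7, 8, 8]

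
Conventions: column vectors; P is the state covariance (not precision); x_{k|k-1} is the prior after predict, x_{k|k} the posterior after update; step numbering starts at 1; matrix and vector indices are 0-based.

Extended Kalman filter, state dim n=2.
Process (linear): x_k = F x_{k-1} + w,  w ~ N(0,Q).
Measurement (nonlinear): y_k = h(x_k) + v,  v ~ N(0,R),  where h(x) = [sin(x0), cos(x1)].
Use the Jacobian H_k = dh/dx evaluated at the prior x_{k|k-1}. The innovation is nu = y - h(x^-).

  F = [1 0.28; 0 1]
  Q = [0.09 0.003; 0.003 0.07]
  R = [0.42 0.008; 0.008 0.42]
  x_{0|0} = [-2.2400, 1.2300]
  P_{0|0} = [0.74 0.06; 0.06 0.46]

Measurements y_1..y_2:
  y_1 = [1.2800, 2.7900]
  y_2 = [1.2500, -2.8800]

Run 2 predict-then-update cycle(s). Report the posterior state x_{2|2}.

x_post = [-4.3141, -0.9966]

step 1: x^-=[-1.8956, 1.2300]  P^-=[0.8997 0.1918; 0.1918 0.5300]  H_jac=[-0.3191 0.0000; 0.0000 -0.9425]  S=[0.5116 0.0657; 0.0657 0.8908]  K=[-0.5402 -0.1631; -0.0481 -0.5572]  nu=[2.2277, 2.4558]  x^+=[-3.4996, -0.2455]  P^+=[0.7151 0.0773; 0.0773 0.2487]
step 2: x^-=[-3.5683, -0.2455]  P^-=[0.8678 0.1499; 0.1499 0.3187]  H_jac=[-0.9103 0.0000; 0.0000 0.2431]  S=[1.1392 -0.0252; -0.0252 0.4388]  K=[-0.6925 0.0433; -0.1160 0.1699]  nu=[0.8361, -3.8500]  x^+=[-4.3141, -0.9966]  P^+=[0.3191 0.0520; 0.0520 0.2897]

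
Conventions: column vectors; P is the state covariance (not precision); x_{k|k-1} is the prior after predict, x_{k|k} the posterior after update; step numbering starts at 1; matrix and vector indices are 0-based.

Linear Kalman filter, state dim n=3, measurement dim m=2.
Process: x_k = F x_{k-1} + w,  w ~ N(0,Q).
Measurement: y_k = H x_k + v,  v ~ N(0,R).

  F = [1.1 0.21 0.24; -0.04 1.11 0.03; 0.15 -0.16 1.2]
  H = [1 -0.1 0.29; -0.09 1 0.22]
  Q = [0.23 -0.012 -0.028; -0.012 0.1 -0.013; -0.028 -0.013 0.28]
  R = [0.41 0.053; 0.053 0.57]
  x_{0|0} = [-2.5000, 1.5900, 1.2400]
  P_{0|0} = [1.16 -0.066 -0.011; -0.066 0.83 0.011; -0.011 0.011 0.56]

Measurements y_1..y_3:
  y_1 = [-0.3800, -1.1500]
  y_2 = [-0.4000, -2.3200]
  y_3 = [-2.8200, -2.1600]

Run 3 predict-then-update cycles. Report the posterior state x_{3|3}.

step 1: x^-=[-2.1185, 1.9021, 0.8586]  P^-=[1.6673 0.0572 0.2938; 0.0572 1.1316 -0.1435; 0.2938 -0.1435 1.1287]  S=[2.3508 -0.0620; -0.0620 1.6847]  K=[0.7433 0.0106; -0.0244 0.6490; 0.2718 0.0565]  nu=[1.6797, -3.4317]  x^+=[-0.9063, -0.3661, 1.1212]  P^+=[0.3692 0.1181 -0.1794; 0.1181 0.4186 -0.1789; -0.1794 -0.1789 0.9516]
step 2: x^-=[-0.8047, -0.3365, 1.2681]  P^-=[0.6918 0.1665 -0.0057; 0.1665 0.5953 -0.2645; -0.0057 -0.2645 1.6677]  S=[1.2268 0.1336; 0.1336 1.1055]  K=[0.5460 0.0271; -0.0271 0.4756; 0.4064 0.0440]  nu=[0.0033, -2.3349]  x^+=[-0.8663, -1.4470, 1.1667]  P^+=[0.3212 0.1358 -0.2839; 0.1358 0.3478 -0.2997; -0.2839 -0.2997 1.4582]
step 3: x^-=[-0.9768, -1.5365, 1.5017]  P^-=[0.6006 0.1417 -0.0353; 0.1417 0.4990 -0.3862; -0.0353 -0.3862 2.4023]  S=[1.1912 0.1349; 0.1349 0.9961]  K=[0.4820 0.0149; -0.0636 0.4115; 0.5800 0.0675]  nu=[-2.4324, -1.0418]  x^+=[-2.1647, -1.8105, 0.0207]  P^+=[0.3217 0.1455 -0.3749; 0.1455 0.3326 -0.4016; -0.3749 -0.4016 1.9866]

x_post = [-2.1647, -1.8105, 0.0207]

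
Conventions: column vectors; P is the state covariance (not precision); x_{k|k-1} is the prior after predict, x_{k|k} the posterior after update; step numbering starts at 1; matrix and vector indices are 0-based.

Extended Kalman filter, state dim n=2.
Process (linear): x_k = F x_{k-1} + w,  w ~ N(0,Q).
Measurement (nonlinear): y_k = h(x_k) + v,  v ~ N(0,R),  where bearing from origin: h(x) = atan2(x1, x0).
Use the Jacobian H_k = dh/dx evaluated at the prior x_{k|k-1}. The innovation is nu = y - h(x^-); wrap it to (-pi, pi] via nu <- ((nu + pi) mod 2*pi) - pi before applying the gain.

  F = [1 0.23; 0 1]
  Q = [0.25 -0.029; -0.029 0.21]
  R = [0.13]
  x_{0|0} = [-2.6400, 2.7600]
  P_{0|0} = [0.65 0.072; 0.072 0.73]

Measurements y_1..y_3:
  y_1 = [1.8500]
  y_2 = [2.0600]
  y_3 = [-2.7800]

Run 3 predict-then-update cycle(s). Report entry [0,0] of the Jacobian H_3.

H_jac[0,0] = -0.3277

step 1: x^-=[-2.0052, 2.7600]  P^-=[0.9717 0.2109; 0.2109 0.9400]  H_jac=[-0.2371 -0.1723]  S=[0.2298]  K=[-1.1610; -0.9225]  nu=[-0.3491]  x^+=[-1.5999, 3.0820]  P^+=[0.6620 -0.0352; -0.0352 0.7445]
step 2: x^-=[-0.8910, 3.0820]  P^-=[0.9352 0.1070; 0.1070 0.9545]  H_jac=[-0.2994 -0.0866]  S=[0.2266]  K=[-1.2770; -0.5062]  nu=[0.2078]  x^+=[-1.1563, 2.9769]  P^+=[0.5658 -0.0394; -0.0394 0.8964]
step 3: x^-=[-0.4717, 2.9769]  P^-=[0.8451 0.1378; 0.1378 1.1064]  H_jac=[-0.3277 -0.0519]  S=[0.2284]  K=[-1.2437; -0.4492]  nu=[1.7753]  x^+=[-2.6795, 2.1795]  P^+=[0.4918 0.0102; 0.0102 1.0603]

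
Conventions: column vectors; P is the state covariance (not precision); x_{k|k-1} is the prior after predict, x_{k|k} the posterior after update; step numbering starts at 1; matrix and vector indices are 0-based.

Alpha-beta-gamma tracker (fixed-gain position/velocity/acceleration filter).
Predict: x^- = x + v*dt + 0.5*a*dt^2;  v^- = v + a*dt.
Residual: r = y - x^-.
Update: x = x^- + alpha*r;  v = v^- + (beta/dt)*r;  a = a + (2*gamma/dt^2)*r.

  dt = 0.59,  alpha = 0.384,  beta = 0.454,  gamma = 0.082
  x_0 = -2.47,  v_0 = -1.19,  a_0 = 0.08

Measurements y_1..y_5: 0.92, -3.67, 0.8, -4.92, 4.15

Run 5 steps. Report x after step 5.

step 1: x_pred=-3.1582  r=4.0782  x^+=-1.5922  v^+=1.9953  a^+=2.0013
step 2: x_pred=-0.0666  r=-3.6034  x^+=-1.4503  v^+=0.4033  a^+=0.3037
step 3: x_pred=-1.1595  r=1.9595  x^+=-0.4070  v^+=2.0903  a^+=1.2268
step 4: x_pred=1.0398  r=-5.9598  x^+=-1.2488  v^+=-1.7719  a^+=-1.5810
step 5: x_pred=-2.5694  r=6.7194  x^+=0.0109  v^+=2.4659  a^+=1.5847

x_post = 0.0109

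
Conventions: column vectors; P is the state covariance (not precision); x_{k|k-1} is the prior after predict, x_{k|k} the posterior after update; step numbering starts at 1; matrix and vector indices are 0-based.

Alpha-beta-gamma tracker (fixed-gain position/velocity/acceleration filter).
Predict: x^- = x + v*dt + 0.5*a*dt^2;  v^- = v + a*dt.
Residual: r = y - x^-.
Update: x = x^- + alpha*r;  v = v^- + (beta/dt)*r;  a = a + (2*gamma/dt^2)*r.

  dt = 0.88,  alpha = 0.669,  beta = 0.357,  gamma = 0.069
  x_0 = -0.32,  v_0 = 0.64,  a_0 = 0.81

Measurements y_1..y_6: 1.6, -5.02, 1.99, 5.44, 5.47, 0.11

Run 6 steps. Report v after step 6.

step 1: x_pred=0.5568  r=1.0432  x^+=1.2547  v^+=1.7760  a^+=0.9959
step 2: x_pred=3.2032  r=-8.2232  x^+=-2.2981  v^+=-0.6836  a^+=-0.4695
step 3: x_pred=-3.0815  r=5.0715  x^+=0.3113  v^+=0.9606  a^+=0.4343
step 4: x_pred=1.3248  r=4.1152  x^+=4.0779  v^+=3.0122  a^+=1.1676
step 5: x_pred=7.1807  r=-1.7107  x^+=6.0363  v^+=3.3457  a^+=0.8627
step 6: x_pred=9.3145  r=-9.2045  x^+=3.1567  v^+=0.3708  a^+=-0.7775

v_post = 0.3708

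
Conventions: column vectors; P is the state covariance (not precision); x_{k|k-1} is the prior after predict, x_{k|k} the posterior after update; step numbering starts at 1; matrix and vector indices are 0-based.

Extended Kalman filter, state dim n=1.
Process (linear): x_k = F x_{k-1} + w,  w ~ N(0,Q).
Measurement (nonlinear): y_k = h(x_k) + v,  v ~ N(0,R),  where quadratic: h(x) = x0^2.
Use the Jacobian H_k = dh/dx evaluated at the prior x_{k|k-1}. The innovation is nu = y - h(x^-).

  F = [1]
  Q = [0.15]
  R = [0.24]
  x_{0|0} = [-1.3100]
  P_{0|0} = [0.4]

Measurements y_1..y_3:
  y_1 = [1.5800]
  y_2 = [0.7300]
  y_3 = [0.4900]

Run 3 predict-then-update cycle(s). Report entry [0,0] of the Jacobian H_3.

step 1: x^-=[-1.3100]  P^-=[0.5500]  H_jac=[-2.6200]  S=[4.0154]  K=[-0.3589]  nu=[-0.1361]  x^+=[-1.2612]  P^+=[0.0329]
step 2: x^-=[-1.2612]  P^-=[0.1829]  H_jac=[-2.5223]  S=[1.4035]  K=[-0.3287]  nu=[-0.8605]  x^+=[-0.9783]  P^+=[0.0313]
step 3: x^-=[-0.9783]  P^-=[0.1813]  H_jac=[-1.9567]  S=[0.9340]  K=[-0.3797]  nu=[-0.4671]  x^+=[-0.8009]  P^+=[0.0466]

H_jac[0,0] = -1.9567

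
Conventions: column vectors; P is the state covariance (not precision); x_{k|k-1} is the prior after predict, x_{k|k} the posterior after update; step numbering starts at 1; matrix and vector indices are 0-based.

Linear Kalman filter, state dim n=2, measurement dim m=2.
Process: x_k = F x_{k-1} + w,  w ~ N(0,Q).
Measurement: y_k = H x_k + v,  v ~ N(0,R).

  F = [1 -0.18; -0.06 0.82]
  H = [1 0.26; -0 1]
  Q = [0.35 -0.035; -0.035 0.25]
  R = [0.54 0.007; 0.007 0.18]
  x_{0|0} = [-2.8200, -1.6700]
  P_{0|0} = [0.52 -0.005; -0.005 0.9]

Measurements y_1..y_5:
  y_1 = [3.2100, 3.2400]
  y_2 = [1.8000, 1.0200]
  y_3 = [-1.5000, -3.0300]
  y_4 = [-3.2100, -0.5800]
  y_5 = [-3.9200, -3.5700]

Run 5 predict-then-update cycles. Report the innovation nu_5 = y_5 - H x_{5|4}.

innov = [-2.3747, -2.9952]

step 1: x^-=[-2.5194, -1.2002]  P^-=[0.9010 -0.2032; -0.2032 0.8575]  S=[1.3933 0.0268; 0.0268 1.0375]  K=[0.6128 -0.2117; -0.0017 0.8266]  nu=[6.0415, 4.4402]  x^+=[0.2430, 2.4596]  P^+=[0.3382 -0.0338; -0.0338 0.1488]
step 2: x^-=[-0.1997, 2.0023]  P^-=[0.7052 -0.1053; -0.1053 0.3546]  S=[1.2144 -0.0061; -0.0061 0.5346]  K=[0.5572 -0.1906; -0.0075 0.6632]  nu=[1.4791, -0.9823]  x^+=[0.8117, 1.3398]  P^+=[0.3075 -0.0304; -0.0304 0.1193]
step 3: x^-=[0.5705, 1.0499]  P^-=[0.6723 -0.0963; -0.0963 0.3343]  S=[1.1848 -0.0024; -0.0024 0.5143]  K=[0.5459 -0.1847; -0.0066 0.6500]  nu=[-2.3435, -4.0799]  x^+=[0.0449, -1.5865]  P^+=[0.3011 -0.0294; -0.0294 0.1170]
step 4: x^-=[0.3305, -1.3036]  P^-=[0.6655 -0.0948; -0.0948 0.3326]  S=[1.1787 -0.0013; -0.0013 0.5126]  K=[0.5435 -0.1835; -0.0063 0.6488]  nu=[-3.2015, 0.7236]  x^+=[-1.5424, -0.8139]  P^+=[0.2998 -0.0292; -0.0292 0.1167]
step 5: x^-=[-1.3959, -0.5748]  P^-=[0.6641 -0.0945; -0.0945 0.3325]  S=[1.1774 -0.0011; -0.0011 0.5125]  K=[0.5430 -0.1833; -0.0063 0.6487]  nu=[-2.3747, -2.9952]  x^+=[-2.1363, -2.5030]  P^+=[0.2995 -0.0292; -0.0292 0.1167]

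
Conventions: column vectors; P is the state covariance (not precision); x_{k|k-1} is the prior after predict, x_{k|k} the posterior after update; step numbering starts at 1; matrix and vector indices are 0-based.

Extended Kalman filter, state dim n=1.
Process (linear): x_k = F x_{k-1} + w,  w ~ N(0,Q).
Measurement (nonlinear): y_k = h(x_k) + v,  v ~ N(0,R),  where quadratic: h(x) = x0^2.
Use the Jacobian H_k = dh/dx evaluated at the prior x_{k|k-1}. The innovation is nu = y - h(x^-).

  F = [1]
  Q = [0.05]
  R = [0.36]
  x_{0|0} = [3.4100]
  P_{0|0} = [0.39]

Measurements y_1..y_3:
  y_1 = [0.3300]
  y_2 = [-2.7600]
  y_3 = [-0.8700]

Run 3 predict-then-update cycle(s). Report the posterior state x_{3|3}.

step 1: x^-=[3.4100]  P^-=[0.4400]  H_jac=[6.8200]  S=[20.8255]  K=[0.1441]  nu=[-11.2981]  x^+=[1.7820]  P^+=[0.0076]
step 2: x^-=[1.7820]  P^-=[0.0576]  H_jac=[3.5640]  S=[1.0917]  K=[0.1881]  nu=[-5.9356]  x^+=[0.6658]  P^+=[0.0190]
step 3: x^-=[0.6658]  P^-=[0.0690]  H_jac=[1.3316]  S=[0.4823]  K=[0.1905]  nu=[-1.3133]  x^+=[0.4156]  P^+=[0.0515]

x_post = [0.4156]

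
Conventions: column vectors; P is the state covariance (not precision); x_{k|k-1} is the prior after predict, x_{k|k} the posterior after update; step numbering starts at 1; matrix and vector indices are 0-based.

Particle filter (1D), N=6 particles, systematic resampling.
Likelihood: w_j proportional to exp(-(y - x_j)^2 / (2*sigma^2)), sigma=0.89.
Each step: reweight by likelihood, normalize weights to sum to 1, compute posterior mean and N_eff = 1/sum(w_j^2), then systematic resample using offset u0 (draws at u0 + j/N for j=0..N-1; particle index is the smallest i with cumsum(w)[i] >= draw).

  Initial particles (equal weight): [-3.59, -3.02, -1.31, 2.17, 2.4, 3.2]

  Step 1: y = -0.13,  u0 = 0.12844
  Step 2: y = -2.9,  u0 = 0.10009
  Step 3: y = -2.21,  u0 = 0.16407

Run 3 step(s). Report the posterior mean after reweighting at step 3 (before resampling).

step 1: w=[0.0011, 0.0108, 0.8744, 0.0747, 0.0370, 0.0019]  mean=-0.9250  Neff=1.2958  idx=[2, 2, 2, 2, 2, 4]
step 2: w=[0.2000, 0.2000, 0.2000, 0.2000, 0.2000, 0.0000]  mean=-1.3100  Neff=5.0000  idx=[0, 1, 2, 3, 3, 4]
step 3: w=[0.1667, 0.1667, 0.1667, 0.1667, 0.1667, 0.1667]  mean=-1.3100  Neff=6.0000  idx=[0, 1, 2, 3, 4, 5]

post_mean = -1.3100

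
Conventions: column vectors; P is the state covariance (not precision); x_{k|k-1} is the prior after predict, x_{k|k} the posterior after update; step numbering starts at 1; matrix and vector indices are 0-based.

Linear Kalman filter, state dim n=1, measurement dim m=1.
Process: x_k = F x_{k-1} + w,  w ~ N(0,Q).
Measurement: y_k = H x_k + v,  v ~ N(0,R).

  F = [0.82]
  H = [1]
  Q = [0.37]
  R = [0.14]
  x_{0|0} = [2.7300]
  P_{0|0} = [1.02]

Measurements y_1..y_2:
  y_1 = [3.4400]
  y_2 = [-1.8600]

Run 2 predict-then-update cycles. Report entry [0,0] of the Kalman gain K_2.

step 1: x^-=[2.2386]  P^-=[1.0558]  S=[1.1958]  K=[0.8829]  nu=[1.2014]  x^+=[3.2994]  P^+=[0.1236]
step 2: x^-=[2.7055]  P^-=[0.4531]  S=[0.5931]  K=[0.7640]  nu=[-4.5655]  x^+=[-0.7824]  P^+=[0.1070]

K[0,0] = 0.7640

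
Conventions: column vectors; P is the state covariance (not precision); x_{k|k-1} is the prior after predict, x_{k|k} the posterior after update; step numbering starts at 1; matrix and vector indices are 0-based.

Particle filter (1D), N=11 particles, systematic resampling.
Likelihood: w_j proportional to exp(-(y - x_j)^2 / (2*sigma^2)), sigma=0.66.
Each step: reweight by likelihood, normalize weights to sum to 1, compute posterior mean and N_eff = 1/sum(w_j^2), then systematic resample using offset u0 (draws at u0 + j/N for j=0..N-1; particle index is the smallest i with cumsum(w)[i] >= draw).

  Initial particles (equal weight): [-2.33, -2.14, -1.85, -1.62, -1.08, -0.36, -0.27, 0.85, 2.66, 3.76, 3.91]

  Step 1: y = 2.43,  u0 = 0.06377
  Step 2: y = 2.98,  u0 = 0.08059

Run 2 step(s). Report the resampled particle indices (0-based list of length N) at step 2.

step 1: w=[0.0000, 0.0000, 0.0000, 0.0000, 0.0000, 0.0001, 0.0002, 0.0470, 0.7774, 0.1084, 0.0668]  mean=2.7768  Neff=1.6058  idx=[8, 8, 8, 8, 8, 8, 8, 8, 8, 9, 10]
step 2: w=[0.1002, 0.1002, 0.1002, 0.1002, 0.1002, 0.1002, 0.1002, 0.1002, 0.1002, 0.0561, 0.0418]  mean=2.7739  Neff=10.4910  idx=[0, 1, 2, 3, 4, 5, 6, 7, 8, 8, 10]

resampled_idx = [0, 1, 2, 3, 4, 5, 6, 7, 8, 8, 10]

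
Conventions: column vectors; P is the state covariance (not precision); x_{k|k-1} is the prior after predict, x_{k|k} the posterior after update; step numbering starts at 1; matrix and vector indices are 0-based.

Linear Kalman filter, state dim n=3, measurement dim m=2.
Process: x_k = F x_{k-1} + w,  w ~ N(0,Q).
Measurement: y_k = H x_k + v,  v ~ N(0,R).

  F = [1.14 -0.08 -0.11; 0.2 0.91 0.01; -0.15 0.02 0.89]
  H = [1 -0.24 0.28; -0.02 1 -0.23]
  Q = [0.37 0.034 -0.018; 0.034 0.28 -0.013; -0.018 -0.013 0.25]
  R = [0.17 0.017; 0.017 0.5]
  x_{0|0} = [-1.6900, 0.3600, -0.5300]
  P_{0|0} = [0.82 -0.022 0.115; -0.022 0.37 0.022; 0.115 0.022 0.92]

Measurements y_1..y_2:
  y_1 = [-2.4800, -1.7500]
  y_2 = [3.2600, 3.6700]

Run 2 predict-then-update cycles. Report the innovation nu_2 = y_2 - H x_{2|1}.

step 1: x^-=[-1.8971, -0.0157, -0.2110]  P^-=[1.4247 0.1671 -0.1327; 0.1671 0.6121 0.0184; -0.1327 0.0184 0.9675]  S=[1.5489 -0.0154; -0.0154 1.1475]  K=[0.8716 0.1591; 0.0216 0.5271; 0.0847 -0.1745]  nu=[-0.5276, -1.8208]  x^+=[-2.6466, -0.9869, 0.0620]  P^+=[0.2234 0.0489 -0.2173; 0.0489 0.2929 0.1217; -0.2173 0.1217 0.9210]
step 2: x^-=[-2.9450, -1.4268, 0.4324]  P^-=[0.7211 0.1025 -0.3781; 0.1025 0.5507 0.0476; -0.3781 0.0476 1.0468]  S=[0.7375 0.0110; 0.0110 1.0769]  K=[0.7985 0.1544; -0.0296 0.4996; -0.1282 -0.1710]  nu=[5.7414, 5.1373]  x^+=[2.4326, 0.9700, -1.1821]  P^+=[0.2225 0.0325 -0.2724; 0.0325 0.2816 0.1375; -0.2724 0.1375 1.0027]

innov = [5.7414, 5.1373]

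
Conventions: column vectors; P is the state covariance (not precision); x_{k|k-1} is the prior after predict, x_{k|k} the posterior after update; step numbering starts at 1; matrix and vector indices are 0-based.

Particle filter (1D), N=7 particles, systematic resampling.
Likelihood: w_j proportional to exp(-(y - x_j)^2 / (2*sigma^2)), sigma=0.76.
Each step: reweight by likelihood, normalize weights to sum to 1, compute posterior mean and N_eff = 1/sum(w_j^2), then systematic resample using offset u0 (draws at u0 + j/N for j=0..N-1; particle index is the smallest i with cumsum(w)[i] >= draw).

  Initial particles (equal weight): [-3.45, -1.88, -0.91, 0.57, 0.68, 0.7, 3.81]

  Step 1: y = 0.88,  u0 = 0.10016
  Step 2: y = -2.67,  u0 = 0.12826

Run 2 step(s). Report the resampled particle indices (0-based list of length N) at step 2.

step 1: w=[0.0000, 0.0005, 0.0214, 0.3148, 0.3305, 0.3327, 0.0002]  mean=0.6175  Neff=3.1303  idx=[3, 3, 4, 4, 5, 5, 5]
step 2: w=[0.2225, 0.2225, 0.1188, 0.1188, 0.1058, 0.1058, 0.1058]  mean=0.6374  Neff=6.2175  idx=[0, 1, 1, 2, 4, 5, 6]

resampled_idx = [0, 1, 1, 2, 4, 5, 6]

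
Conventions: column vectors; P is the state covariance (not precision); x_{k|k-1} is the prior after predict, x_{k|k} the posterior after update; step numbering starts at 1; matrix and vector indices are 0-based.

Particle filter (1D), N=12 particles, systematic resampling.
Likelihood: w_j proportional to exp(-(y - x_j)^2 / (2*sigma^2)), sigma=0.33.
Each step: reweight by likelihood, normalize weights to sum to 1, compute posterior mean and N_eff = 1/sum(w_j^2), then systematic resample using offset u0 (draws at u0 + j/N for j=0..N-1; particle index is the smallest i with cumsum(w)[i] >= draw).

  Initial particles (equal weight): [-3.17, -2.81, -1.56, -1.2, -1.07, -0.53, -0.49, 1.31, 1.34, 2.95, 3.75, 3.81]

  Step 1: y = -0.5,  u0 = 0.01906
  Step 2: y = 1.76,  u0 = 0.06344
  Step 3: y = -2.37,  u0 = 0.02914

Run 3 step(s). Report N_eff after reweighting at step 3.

N_eff = 10.7506

step 1: w=[0.0000, 0.0000, 0.0025, 0.0452, 0.0965, 0.4271, 0.4287, 0.0000, 0.0000, 0.0000, 0.0000, 0.0000]  mean=-0.5978  Neff=2.6484  idx=[3, 4, 5, 5, 5, 5, 5, 6, 6, 6, 6, 6]
step 2: w=[0.0000, 0.0000, 0.0606, 0.0606, 0.0606, 0.0606, 0.0606, 0.1394, 0.1394, 0.1394, 0.1394, 0.1394]  mean=-0.5021  Neff=8.6544  idx=[3, 4, 5, 7, 7, 8, 8, 9, 10, 10, 11, 11]
step 3: w=[0.1325, 0.1325, 0.1325, 0.0669, 0.0669, 0.0669, 0.0669, 0.0669, 0.0669, 0.0669, 0.0669, 0.0669]  mean=-0.5059  Neff=10.7506  idx=[0, 0, 1, 2, 2, 3, 4, 6, 7, 8, 9, 11]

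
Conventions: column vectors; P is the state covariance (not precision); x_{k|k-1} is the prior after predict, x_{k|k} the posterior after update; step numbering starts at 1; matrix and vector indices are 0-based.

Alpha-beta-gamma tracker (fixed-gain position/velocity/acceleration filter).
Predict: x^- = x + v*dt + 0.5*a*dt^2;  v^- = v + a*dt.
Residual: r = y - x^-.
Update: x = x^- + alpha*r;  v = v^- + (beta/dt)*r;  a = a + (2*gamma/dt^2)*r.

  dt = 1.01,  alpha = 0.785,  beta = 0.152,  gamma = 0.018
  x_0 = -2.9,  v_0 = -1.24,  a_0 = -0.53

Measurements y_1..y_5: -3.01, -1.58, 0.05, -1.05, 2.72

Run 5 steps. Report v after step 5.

step 1: x_pred=-4.4227  r=1.4127  x^+=-3.3137  v^+=-1.5627  a^+=-0.4801
step 2: x_pred=-5.1370  r=3.5570  x^+=-2.3447  v^+=-1.5123  a^+=-0.3546
step 3: x_pred=-4.0531  r=4.1031  x^+=-0.8322  v^+=-1.2530  a^+=-0.2098
step 4: x_pred=-2.2047  r=1.1547  x^+=-1.2983  v^+=-1.2911  a^+=-0.1691
step 5: x_pred=-2.6885  r=5.4085  x^+=1.5572  v^+=-0.6479  a^+=0.0218

v_post = -0.6479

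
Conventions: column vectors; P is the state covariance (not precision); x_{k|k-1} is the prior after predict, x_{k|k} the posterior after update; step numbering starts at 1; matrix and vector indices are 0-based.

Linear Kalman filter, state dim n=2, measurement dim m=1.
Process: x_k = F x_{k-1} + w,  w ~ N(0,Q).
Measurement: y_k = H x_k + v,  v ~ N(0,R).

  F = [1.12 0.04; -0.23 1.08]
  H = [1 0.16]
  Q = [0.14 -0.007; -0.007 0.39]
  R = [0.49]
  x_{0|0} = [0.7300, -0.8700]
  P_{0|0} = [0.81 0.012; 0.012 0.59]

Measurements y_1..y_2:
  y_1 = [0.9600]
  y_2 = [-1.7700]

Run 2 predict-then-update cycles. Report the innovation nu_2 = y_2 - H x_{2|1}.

innov = [-2.6501]

step 1: x^-=[0.7828, -1.1075]  P^-=[1.1581 -0.1758; -0.1758 1.1151]  S=[1.6204]  K=[0.6973; 0.0016]  nu=[0.3544]  x^+=[1.0299, -1.1069]  P^+=[0.3701 -0.1776; -0.1776 1.1151]
step 2: x^-=[1.1093, -1.4324]  P^-=[0.5901 -0.2674; -0.2674 1.7984]  S=[1.0406]  K=[0.5260; 0.0196]  nu=[-2.6501]  x^+=[-0.2847, -1.4842]  P^+=[0.3022 -0.2781; -0.2781 1.7980]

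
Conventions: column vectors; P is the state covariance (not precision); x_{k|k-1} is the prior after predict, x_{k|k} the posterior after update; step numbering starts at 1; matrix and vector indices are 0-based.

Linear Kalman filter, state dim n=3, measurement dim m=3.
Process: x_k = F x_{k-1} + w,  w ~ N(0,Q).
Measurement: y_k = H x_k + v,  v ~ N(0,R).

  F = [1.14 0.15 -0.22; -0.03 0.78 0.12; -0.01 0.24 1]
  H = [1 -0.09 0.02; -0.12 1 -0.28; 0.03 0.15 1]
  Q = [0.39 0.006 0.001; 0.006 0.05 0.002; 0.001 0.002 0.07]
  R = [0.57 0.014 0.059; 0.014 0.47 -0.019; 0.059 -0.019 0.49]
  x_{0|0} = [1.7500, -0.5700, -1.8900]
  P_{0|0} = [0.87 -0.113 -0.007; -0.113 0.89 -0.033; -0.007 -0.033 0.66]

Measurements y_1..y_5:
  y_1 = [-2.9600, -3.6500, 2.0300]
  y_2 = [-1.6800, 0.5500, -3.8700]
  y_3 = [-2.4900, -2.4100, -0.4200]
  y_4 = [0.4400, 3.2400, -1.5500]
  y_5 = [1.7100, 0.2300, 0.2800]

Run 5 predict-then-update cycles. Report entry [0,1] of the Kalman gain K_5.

K[0,1] = -0.0619

step 1: x^-=[2.3253, -0.7239, -2.0443]  P^-=[1.5397 -0.0330 -0.1640; -0.0330 0.6009 0.2233; -0.1640 0.2233 0.7662]  S=[2.1134 -0.2060 -0.0760; -0.2060 1.0250 0.0856; -0.0760 0.0856 1.3279]  K=[0.7249 -0.0177 -0.0498; 0.0185 0.5159 0.2031; -0.0618 -0.0346 0.5972]  nu=[-5.3096, -3.2195, 4.1131]  x^+=[-1.6712, -1.6479, 0.8512]  P^+=[0.4147 0.0521 -0.0016; 0.0521 0.2592 0.0504; -0.0016 0.0504 0.2821]
step 2: x^-=[-2.3396, -1.1330, 0.4724]  P^-=[0.9637 0.0528 -0.0392; 0.0528 0.2191 0.1245; -0.0392 0.1245 0.3911]  S=[1.5241 -0.0535 0.0505; -0.0535 0.6486 0.0258; 0.0505 0.0258 0.9223]  K=[0.6289 -0.0266 -0.0362; 0.0274 0.2701 0.1633; -0.0424 0.0092 0.4450]  nu=[0.5482, 1.5346, -4.1023]  x^+=[-1.8870, -1.3733, -1.3623]  P^+=[0.3596 0.0409 0.0029; 0.0409 0.1442 0.0536; 0.0029 0.0536 0.2073]
step 3: x^-=[-2.0575, -1.1781, -1.6731]  P^-=[0.8796 0.0335 -0.0238; 0.0335 0.1491 0.0966; -0.0238 0.0966 0.3111]  S=[1.4436 -0.0618 0.0623; -0.0618 0.5924 0.0091; 0.0623 0.0091 0.8331]  K=[0.6064 -0.0466 -0.0357; 0.0177 0.1989 0.1406; -0.0347 0.0113 0.3924]  nu=[-0.5051, -1.9473, 1.4915]  x^+=[-2.3263, -1.3647, -1.0922]  P^+=[0.3455 0.0299 0.0043; 0.0299 0.1084 0.0490; 0.0043 0.0490 0.1825]
step 4: x^-=[-2.6164, -1.1258, -1.3965]  P^-=[0.8552 0.0216 -0.0214; 0.0216 0.1266 0.0833; -0.0214 0.0833 0.2821]  S=[1.4212 -0.0699 0.0631; -0.0699 0.5778 0.0008; 0.0631 0.0008 0.7996]  K=[0.5989 -0.0573 -0.0378; 0.0113 0.1755 0.1277; -0.0324 0.0075 0.3702]  nu=[2.9830, 3.6608, 0.0938]  x^+=[-1.0432, -0.4376, -1.4308]  P^+=[0.3404 0.0242 0.0041; 0.0242 0.0957 0.0448; 0.0041 0.0448 0.1725]
step 5: x^-=[-0.9401, -0.4817, -1.5254]  P^-=[0.8462 0.0161 -0.0218; 0.0161 0.1182 0.0765; -0.0218 0.0765 0.2694]  S=[1.4132 -0.0738 0.0621; -0.0738 0.5734 -0.0035; 0.0621 -0.0035 0.7846]  K=[0.5959 -0.0619 -0.0398; 0.0084 0.1673 0.1208; -0.0321 0.0045 0.3597]  nu=[2.6373, 0.1718, 1.9059]  x^+=[0.5451, -0.2008, -0.9237]  P^+=[0.3383 0.0216 0.0035; 0.0216 0.0909 0.0422; 0.0035 0.0422 0.1678]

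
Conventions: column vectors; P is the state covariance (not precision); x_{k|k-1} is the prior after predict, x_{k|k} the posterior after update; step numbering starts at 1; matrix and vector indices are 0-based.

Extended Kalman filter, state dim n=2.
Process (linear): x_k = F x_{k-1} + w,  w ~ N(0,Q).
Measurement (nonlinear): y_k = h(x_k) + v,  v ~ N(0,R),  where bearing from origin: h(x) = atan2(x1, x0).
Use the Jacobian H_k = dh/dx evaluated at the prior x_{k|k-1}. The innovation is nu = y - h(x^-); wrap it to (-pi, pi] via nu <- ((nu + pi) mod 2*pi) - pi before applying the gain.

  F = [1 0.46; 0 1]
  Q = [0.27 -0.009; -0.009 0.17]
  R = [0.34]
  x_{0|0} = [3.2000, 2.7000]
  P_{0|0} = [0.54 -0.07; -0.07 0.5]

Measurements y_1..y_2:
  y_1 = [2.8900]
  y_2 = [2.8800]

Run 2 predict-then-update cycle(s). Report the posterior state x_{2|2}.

x_post = [5.2443, 3.7944]

step 1: x^-=[4.4420, 2.7000]  P^-=[0.8514 0.1510; 0.1510 0.6700]  H_jac=[-0.0999 0.1644]  S=[0.3616]  K=[-0.1666; 0.2628]  nu=[2.3438]  x^+=[4.0515, 3.3160]  P^+=[0.8414 0.1668; 0.1668 0.6450]
step 2: x^-=[5.5769, 3.3160]  P^-=[1.4013 0.4545; 0.4545 0.8150]  H_jac=[-0.0788 0.1325]  S=[0.3535]  K=[-0.1419; 0.2041]  nu=[2.3436]  x^+=[5.2443, 3.7944]  P^+=[1.3942 0.4648; 0.4648 0.8003]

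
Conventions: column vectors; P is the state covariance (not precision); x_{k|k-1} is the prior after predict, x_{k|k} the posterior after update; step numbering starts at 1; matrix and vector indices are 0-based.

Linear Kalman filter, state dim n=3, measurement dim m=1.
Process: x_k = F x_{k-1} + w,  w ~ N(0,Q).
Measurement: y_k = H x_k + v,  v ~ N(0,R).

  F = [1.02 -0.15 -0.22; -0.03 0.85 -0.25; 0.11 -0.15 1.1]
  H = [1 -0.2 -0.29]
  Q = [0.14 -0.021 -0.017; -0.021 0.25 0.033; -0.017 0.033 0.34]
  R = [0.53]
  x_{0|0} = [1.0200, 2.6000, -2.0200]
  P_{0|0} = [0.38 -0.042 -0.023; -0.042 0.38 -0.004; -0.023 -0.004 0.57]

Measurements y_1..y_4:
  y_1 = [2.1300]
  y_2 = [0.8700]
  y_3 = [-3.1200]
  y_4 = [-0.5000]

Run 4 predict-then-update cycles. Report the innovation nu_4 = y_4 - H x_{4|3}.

innov = [0.4112]

step 1: x^-=[1.0948, 2.6844, -2.4998]  P^-=[0.5944 -0.0800 -0.1214; -0.0800 0.5640 -0.1801; -0.1214 -0.1801 1.0400]  S=[1.3159]  K=[0.4906; -0.1068; -0.2940]  nu=[0.8471]  x^+=[1.5104, 2.5939, -2.7489]  P^+=[0.2777 -0.0110 0.0685; -0.0110 0.5490 -0.2214; 0.0685 -0.2214 0.9262]
step 2: x^-=[1.7563, 2.8467, -3.2467]  P^-=[0.4441 -0.0421 -0.0914; -0.0421 0.8005 -0.5132; -0.0914 -0.5132 1.5664]  S=[1.1482]  K=[0.4172; -0.0465; -0.3858]  nu=[-1.2585]  x^+=[1.2312, 2.9052, -2.7612]  P^+=[0.2443 -0.0198 0.0935; -0.0198 0.7980 -0.5338; 0.0935 -0.5338 1.3955]
step 3: x^-=[1.4275, 3.1228, -3.3376]  P^-=[0.4085 -0.0142 -0.1329; -0.0142 1.1432 -0.9800; -0.1329 -0.9800 2.2489]  S=[1.1425]  K=[0.3938; 0.0362; -0.5157]  nu=[-4.8909]  x^+=[-0.4985, 2.9456, -0.8156]  P^+=[0.2313 -0.0305 0.0991; -0.0305 1.1417 -0.9586; 0.0991 -0.9586 1.9451]
step 4: x^-=[-0.7709, 2.7226, -1.3938]  P^-=[0.4021 0.0255 -0.1956; 0.0255 1.6072 -1.5895; -0.1956 -1.5895 3.0634]  S=[1.1729]  K=[0.3869; 0.1407; -0.6532]  nu=[0.4112]  x^+=[-0.6118, 2.7804, -1.6624]  P^+=[0.2266 -0.0383 0.1007; -0.0383 1.5839 -1.4817; 0.1007 -1.4817 2.5630]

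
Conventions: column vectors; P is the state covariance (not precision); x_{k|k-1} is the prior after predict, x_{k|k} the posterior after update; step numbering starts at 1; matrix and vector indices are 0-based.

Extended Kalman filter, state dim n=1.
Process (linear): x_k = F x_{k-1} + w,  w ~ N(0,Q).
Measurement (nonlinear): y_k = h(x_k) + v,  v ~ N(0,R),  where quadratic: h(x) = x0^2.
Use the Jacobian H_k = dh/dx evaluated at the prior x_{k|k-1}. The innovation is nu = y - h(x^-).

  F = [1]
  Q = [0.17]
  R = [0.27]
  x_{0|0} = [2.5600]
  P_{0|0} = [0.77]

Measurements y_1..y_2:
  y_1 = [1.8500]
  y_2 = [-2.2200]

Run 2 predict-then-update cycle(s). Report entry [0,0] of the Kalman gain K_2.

step 1: x^-=[2.5600]  P^-=[0.9400]  H_jac=[5.1200]  S=[24.9115]  K=[0.1932]  nu=[-4.7036]  x^+=[1.6513]  P^+=[0.0102]
step 2: x^-=[1.6513]  P^-=[0.1802]  H_jac=[3.3026]  S=[2.2353]  K=[0.2662]  nu=[-4.9467]  x^+=[0.3344]  P^+=[0.0218]

K[0,0] = 0.2662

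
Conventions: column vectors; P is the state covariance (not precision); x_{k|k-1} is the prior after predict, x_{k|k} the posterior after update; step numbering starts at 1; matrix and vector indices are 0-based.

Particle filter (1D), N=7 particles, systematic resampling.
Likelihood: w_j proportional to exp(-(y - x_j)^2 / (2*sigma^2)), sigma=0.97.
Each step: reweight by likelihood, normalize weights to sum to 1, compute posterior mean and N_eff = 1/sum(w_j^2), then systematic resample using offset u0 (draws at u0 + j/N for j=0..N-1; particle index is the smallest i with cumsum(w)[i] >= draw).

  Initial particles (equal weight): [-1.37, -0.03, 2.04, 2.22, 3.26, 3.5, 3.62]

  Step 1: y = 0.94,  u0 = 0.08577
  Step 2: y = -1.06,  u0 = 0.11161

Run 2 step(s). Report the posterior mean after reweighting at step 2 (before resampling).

step 1: w=[0.0341, 0.3527, 0.3057, 0.2435, 0.0333, 0.0179, 0.0128]  mean=1.3243  Neff=3.5725  idx=[1, 1, 1, 2, 2, 3, 4]
step 2: w=[0.3303, 0.3303, 0.3303, 0.0035, 0.0035, 0.0019, 0.0000]  mean=-0.0111  Neff=3.0543  idx=[0, 0, 1, 1, 2, 2, 2]

post_mean = -0.0111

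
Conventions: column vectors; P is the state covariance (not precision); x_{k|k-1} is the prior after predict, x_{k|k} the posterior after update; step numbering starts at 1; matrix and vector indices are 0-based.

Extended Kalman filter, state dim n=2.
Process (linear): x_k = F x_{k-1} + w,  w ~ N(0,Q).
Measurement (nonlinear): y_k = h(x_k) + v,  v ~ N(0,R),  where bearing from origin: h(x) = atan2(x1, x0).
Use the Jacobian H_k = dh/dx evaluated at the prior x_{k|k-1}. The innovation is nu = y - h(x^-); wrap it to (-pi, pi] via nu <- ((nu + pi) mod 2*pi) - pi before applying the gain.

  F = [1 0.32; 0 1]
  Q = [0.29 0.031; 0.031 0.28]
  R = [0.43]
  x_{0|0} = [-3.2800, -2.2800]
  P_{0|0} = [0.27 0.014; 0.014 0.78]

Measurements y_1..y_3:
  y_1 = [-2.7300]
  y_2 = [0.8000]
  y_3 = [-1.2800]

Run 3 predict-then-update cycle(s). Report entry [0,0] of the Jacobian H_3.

H_jac[0,0] = 0.0453

step 1: x^-=[-4.0096, -2.2800]  P^-=[0.6488 0.2946; 0.2946 1.0600]  H_jac=[0.1072 -0.1885]  S=[0.4632]  K=[0.0303; -0.3631]  nu=[-0.1054]  x^+=[-4.0128, -2.2417]  P^+=[0.6484 0.2997; 0.2997 0.9989]
step 2: x^-=[-4.7301, -2.2417]  P^-=[1.2325 0.6503; 0.6503 1.2789]  H_jac=[0.0818 -0.1726]  S=[0.4580]  K=[-0.0250; -0.3659]  nu=[-2.7842]  x^+=[-4.6606, -1.2230]  P^+=[1.2322 0.6462; 0.6462 1.2176]
step 3: x^-=[-5.0520, -1.2230]  P^-=[2.0604 1.0668; 1.0668 1.4976]  H_jac=[0.0453 -0.1870]  S=[0.4685]  K=[-0.2267; -0.4946]  nu=[1.6241]  x^+=[-5.4201, -2.0263]  P^+=[2.0364 1.0143; 1.0143 1.3830]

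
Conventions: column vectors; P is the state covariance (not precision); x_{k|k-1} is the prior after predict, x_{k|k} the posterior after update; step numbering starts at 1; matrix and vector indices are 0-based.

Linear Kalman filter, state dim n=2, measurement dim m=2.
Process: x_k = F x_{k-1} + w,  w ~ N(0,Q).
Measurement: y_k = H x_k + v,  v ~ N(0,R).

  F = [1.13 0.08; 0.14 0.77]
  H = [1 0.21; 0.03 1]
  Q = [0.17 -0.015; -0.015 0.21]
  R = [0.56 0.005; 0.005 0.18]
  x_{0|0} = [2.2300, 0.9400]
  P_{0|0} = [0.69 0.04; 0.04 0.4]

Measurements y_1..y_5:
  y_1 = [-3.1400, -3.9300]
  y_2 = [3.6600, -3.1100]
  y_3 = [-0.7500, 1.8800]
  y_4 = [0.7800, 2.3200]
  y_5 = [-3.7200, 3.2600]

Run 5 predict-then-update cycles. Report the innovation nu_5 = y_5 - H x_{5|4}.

step 1: x^-=[2.5951, 1.0360]  P^-=[1.0609 0.1540; 0.1541 0.4693]  S=[1.7063 0.2904; 0.2904 0.6595]  K=[0.6408 -0.0003; 0.0278 0.7064]  nu=[-5.9527, -5.0439]  x^+=[-1.2176, -2.6924]  P^+=[0.3604 -0.0077; -0.0077 0.1275]
step 2: x^-=[-1.5913, -2.2436]  P^-=[0.6297 0.0431; 0.0431 0.2910]  S=[1.2206 0.1284; 0.1284 0.4742]  K=[0.5245 -0.0112; 0.0212 0.6107]  nu=[5.7224, -0.8186]  x^+=[1.4191, -2.6226]  P^+=[0.2954 -0.0083; -0.0083 0.1103]
step 3: x^-=[1.3938, -1.8207]  P^-=[0.5464 0.0312; 0.0312 0.2794]  S=[1.1318 0.1115; 0.1115 0.4618]  K=[0.4900 -0.0152; 0.0201 0.6022]  nu=[-1.7615, 3.6589]  x^+=[0.4751, 0.3474]  P^+=[0.2761 -0.0086; -0.0086 0.1088]
step 4: x^-=[0.5647, 0.3340]  P^-=[0.5218 0.0278; 0.0278 0.2780]  S=[1.1057 0.1071; 0.1071 0.4602]  K=[0.4788 -0.0169; 0.0198 0.6014]  nu=[0.1452, 1.9690]  x^+=[0.6009, 1.5211]  P^+=[0.2699 -0.0087; -0.0087 0.1086]
step 5: x^-=[0.8008, 1.2554]  P^-=[0.5137 0.0267; 0.0267 0.2778]  S=[1.0972 0.1056; 0.1056 0.4599]  K=[0.4750 -0.0175; 0.0196 0.6013]  nu=[-4.7844, 1.9806]  x^+=[-1.5066, 2.3525]  P^+=[0.2678 -0.0088; -0.0088 0.1086]

innov = [-4.7844, 1.9806]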